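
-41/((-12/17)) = 697/12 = 58.08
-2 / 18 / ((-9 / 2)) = 2 / 81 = 0.02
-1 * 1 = -1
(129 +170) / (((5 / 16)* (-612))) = -1196 / 765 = -1.56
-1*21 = -21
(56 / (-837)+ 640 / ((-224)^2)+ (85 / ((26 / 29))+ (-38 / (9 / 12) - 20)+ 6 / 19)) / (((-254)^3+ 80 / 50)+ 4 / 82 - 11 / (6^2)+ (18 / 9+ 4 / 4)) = -405414791855 / 272247170068059186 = -0.00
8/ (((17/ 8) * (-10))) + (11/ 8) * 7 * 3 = 19379/ 680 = 28.50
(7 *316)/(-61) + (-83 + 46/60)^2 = 369260629/54900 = 6726.06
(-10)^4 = 10000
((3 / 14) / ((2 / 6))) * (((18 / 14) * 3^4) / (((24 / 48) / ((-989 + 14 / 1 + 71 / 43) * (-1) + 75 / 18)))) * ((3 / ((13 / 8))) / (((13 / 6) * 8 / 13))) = 4964032917 / 27391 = 181228.61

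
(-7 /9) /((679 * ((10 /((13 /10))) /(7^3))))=-4459 /87300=-0.05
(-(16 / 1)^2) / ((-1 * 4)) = 64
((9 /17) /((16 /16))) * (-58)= -522 /17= -30.71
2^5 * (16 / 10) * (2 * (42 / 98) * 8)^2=589824 / 245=2407.44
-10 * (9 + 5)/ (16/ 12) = -105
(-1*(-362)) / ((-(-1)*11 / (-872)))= -315664 / 11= -28696.73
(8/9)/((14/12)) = 16/21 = 0.76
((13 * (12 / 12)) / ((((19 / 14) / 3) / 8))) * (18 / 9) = 8736 / 19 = 459.79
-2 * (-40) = 80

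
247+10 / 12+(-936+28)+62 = -3589 / 6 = -598.17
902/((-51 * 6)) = -451/153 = -2.95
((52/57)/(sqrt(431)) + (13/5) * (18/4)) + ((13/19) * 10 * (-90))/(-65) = 52 * sqrt(431)/24567 + 4023/190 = 21.22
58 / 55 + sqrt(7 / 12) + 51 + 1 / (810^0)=sqrt(21) / 6 + 2918 / 55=53.82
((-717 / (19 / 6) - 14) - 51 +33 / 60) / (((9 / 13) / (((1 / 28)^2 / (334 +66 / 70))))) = -1436903 / 898075584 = -0.00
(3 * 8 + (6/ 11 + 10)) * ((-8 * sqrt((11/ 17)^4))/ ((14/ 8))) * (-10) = 1337600/ 2023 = 661.20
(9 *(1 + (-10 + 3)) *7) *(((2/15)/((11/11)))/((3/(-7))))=588/5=117.60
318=318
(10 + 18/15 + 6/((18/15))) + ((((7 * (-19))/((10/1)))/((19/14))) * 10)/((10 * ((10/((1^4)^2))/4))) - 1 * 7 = 132/25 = 5.28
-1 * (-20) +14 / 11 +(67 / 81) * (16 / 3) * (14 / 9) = 28.14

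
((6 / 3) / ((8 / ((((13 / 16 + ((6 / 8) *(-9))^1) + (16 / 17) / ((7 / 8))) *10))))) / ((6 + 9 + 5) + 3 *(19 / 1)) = -46285 / 293216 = -0.16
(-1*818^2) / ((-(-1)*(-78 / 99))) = 11040546 / 13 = 849272.77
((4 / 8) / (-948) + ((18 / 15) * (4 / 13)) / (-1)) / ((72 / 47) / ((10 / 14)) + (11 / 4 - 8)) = 0.12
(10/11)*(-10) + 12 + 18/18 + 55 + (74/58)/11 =18829/319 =59.03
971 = 971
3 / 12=1 / 4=0.25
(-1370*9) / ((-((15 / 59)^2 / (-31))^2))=2836151817.20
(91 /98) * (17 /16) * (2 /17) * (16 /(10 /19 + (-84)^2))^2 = 18772 /31457715583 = 0.00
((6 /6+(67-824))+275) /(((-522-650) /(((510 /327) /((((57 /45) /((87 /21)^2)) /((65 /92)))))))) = 33524677875 /5470935848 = 6.13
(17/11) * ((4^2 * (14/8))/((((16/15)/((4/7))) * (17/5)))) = 75/11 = 6.82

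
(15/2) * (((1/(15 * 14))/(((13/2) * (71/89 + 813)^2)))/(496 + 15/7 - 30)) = 7921/446953945307168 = 0.00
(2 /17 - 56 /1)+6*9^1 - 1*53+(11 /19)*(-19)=-65.88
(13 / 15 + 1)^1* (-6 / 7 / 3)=-8 / 15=-0.53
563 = 563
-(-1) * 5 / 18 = 5 / 18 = 0.28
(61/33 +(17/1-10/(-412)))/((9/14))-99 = -2130430/30591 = -69.64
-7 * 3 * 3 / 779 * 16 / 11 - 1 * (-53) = 453149 / 8569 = 52.88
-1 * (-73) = 73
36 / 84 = 3 / 7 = 0.43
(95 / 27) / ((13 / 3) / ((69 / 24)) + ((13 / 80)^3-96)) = -0.04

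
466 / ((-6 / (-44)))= 10252 / 3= 3417.33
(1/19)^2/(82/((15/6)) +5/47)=235/2791613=0.00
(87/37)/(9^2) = 29/999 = 0.03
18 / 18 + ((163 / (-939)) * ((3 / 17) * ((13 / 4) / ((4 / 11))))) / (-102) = 1.00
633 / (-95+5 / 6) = -3798 / 565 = -6.72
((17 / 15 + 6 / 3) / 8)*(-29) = -1363 / 120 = -11.36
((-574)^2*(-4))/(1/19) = -25040176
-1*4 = -4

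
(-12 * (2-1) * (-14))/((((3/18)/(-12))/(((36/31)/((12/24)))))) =-870912/31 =-28093.94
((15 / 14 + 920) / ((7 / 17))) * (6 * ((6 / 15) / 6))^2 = 357.90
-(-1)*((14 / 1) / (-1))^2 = 196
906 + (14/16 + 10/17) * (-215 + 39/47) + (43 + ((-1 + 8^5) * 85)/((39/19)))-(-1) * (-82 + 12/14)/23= 27242321765111/20067684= 1357521.96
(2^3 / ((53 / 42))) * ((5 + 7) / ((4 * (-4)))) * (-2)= 504 / 53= 9.51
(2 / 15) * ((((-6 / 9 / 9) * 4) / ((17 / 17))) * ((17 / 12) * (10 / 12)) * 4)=-0.19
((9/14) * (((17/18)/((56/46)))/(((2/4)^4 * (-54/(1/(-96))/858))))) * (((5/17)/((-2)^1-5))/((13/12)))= -1265/24696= -0.05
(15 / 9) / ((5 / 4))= 4 / 3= 1.33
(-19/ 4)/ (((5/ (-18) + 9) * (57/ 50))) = -75/ 157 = -0.48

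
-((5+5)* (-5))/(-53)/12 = -25/318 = -0.08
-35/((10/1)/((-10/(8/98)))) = 1715/4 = 428.75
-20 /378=-10 /189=-0.05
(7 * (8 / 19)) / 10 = 28 / 95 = 0.29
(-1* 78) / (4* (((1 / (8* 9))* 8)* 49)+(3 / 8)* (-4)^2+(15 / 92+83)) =-64584 / 91859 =-0.70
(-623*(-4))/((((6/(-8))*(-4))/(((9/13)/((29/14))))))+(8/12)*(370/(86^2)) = 580640953/2091219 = 277.66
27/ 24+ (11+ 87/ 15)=717/ 40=17.92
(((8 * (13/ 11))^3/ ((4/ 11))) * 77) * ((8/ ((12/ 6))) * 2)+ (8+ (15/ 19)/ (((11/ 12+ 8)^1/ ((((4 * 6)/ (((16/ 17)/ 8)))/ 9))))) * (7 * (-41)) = 31951653160/ 22363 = 1428773.11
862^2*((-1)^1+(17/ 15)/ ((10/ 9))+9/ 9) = 757904.88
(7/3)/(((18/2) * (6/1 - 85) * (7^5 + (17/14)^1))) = -98/501926895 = -0.00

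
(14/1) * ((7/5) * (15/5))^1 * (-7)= -2058/5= -411.60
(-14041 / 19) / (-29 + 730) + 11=6972 / 701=9.95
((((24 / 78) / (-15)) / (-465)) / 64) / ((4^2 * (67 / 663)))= 17 / 39878400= 0.00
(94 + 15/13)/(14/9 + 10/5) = 11133/416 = 26.76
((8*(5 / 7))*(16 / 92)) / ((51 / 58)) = 9280 / 8211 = 1.13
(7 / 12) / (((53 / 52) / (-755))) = -68705 / 159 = -432.11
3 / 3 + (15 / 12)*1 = 9 / 4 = 2.25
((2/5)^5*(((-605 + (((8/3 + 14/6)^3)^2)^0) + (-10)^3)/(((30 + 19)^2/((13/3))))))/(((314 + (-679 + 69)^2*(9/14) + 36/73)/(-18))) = 73065408/32798184146875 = 0.00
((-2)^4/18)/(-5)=-8/45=-0.18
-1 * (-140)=140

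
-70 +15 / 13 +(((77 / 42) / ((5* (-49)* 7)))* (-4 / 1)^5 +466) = 26636851 / 66885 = 398.25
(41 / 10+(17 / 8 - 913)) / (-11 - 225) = 36271 / 9440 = 3.84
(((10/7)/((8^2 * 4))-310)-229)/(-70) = 482939/62720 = 7.70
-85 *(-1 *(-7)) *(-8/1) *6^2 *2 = 342720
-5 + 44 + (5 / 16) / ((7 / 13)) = 4433 / 112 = 39.58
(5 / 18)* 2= 5 / 9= 0.56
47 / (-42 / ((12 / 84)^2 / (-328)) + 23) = 47 / 675047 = 0.00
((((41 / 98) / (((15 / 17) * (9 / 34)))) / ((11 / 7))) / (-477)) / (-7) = 11849 / 34708905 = 0.00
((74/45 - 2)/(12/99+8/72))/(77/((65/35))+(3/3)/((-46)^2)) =-0.04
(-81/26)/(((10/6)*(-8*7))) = 243/7280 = 0.03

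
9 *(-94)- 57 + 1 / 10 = -9029 / 10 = -902.90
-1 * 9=-9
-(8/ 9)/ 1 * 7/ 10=-28/ 45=-0.62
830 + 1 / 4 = 3321 / 4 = 830.25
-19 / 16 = -1.19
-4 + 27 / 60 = -71 / 20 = -3.55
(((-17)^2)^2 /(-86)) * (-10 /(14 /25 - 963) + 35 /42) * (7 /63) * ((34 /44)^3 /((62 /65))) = -3248784634209725 /73767593553984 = -44.04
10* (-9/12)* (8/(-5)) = 12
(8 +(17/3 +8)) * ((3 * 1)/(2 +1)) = 65/3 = 21.67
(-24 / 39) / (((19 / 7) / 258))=-14448 / 247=-58.49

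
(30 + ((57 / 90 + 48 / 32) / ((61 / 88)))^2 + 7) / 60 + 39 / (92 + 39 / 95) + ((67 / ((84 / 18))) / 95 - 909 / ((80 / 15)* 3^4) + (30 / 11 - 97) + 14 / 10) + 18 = -195178675787428177 / 2580731394318000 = -75.63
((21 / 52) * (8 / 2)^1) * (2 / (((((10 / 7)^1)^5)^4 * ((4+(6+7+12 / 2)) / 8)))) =1675637592249852021 / 1868750000000000000000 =0.00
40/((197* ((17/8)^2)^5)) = 42949672960/397150798388453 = 0.00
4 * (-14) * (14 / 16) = -49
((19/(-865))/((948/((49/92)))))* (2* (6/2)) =-931/12573640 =-0.00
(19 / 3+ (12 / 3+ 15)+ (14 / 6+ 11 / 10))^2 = 744769 / 900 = 827.52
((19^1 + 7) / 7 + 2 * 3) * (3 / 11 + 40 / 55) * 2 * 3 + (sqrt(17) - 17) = sqrt(17) + 289 / 7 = 45.41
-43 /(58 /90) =-1935 /29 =-66.72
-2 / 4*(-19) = 19 / 2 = 9.50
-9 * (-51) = 459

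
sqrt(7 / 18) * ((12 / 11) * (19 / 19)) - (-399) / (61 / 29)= 2 * sqrt(14) / 11 + 11571 / 61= 190.37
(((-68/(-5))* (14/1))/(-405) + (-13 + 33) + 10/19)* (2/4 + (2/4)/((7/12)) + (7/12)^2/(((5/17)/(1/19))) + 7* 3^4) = 21001441486841/1842183000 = 11400.30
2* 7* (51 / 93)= 238 / 31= 7.68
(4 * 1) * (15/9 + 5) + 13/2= 199/6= 33.17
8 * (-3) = -24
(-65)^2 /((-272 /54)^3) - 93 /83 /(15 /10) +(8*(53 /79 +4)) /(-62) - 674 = -362216323479849 /511309194752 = -708.41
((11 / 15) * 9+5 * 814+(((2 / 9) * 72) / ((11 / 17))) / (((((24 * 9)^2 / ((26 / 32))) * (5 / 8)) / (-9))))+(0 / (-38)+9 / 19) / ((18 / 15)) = 2760773557 / 677160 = 4076.99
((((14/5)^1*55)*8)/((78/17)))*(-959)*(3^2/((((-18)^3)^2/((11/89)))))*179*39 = -2471746739/42042888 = -58.79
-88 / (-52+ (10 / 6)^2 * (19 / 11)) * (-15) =-130680 / 4673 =-27.96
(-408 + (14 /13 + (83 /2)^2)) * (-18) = -615573 /26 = -23675.88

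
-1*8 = -8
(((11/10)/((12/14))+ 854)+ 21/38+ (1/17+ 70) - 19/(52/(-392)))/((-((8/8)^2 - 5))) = 269355493/1007760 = 267.28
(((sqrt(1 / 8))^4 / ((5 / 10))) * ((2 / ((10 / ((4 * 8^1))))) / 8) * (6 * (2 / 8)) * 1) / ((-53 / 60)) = -9 / 212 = -0.04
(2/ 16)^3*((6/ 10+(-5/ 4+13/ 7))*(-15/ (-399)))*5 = 845/ 1906688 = 0.00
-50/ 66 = -25/ 33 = -0.76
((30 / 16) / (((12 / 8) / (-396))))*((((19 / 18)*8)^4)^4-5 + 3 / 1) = -68136554094671694151676720129170 / 205891132094649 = -330934865438250347.14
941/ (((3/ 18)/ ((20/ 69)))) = 37640/ 23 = 1636.52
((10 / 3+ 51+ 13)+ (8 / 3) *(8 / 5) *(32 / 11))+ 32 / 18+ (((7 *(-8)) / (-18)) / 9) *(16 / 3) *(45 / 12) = 393986 / 4455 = 88.44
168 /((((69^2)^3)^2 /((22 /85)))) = 1232 /329979347812023823355895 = 0.00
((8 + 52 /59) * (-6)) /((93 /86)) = -49.28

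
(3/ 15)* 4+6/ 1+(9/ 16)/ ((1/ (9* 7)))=3379/ 80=42.24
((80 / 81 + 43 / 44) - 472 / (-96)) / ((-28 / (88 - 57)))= -380153 / 49896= -7.62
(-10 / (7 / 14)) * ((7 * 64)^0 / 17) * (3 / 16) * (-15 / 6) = 75 / 136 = 0.55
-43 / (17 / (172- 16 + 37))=-8299 / 17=-488.18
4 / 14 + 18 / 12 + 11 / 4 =127 / 28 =4.54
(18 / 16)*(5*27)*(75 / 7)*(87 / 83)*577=4574383875 / 4648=984161.76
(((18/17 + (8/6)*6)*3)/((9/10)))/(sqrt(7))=220*sqrt(7)/51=11.41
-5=-5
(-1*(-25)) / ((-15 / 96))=-160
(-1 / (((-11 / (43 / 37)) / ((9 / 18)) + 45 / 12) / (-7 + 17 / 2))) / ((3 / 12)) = 1032 / 2611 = 0.40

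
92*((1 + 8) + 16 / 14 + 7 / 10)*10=69828 / 7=9975.43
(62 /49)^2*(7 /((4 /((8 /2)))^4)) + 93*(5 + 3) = 259036 /343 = 755.21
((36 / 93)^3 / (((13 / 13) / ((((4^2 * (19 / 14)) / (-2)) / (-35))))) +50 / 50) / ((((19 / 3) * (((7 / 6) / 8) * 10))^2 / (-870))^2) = 6045392258264383488 / 57094955448279875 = 105.88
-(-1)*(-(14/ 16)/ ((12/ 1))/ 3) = -7/ 288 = -0.02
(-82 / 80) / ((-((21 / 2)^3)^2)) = 328 / 428830605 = 0.00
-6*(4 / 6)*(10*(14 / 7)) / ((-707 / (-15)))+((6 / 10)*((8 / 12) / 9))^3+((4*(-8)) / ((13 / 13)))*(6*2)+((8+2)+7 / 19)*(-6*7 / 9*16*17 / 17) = -1419779394536 / 1224082125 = -1159.87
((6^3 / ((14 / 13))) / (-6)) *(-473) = 110682 / 7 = 15811.71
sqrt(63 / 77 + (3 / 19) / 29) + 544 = 544.91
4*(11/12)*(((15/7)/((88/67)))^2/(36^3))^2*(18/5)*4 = 2518890125/14657128910290944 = 0.00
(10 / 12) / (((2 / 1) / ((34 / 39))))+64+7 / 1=16699 / 234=71.36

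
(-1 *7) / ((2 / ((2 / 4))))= -1.75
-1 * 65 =-65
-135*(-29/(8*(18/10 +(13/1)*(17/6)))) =58725/4636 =12.67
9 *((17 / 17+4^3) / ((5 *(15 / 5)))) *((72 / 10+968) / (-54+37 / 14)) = -2662296 / 3595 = -740.56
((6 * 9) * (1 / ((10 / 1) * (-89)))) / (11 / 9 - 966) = 243 / 3863935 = 0.00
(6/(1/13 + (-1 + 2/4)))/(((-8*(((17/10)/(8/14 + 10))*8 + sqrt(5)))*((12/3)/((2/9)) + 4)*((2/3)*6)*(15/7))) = -400673/110817608 + 622895*sqrt(5)/221635216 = 0.00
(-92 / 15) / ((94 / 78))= -1196 / 235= -5.09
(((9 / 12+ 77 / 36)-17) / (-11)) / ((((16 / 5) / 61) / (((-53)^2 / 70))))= 21761323 / 22176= 981.30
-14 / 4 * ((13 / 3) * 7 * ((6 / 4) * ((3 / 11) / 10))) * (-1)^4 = -1911 / 440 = -4.34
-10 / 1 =-10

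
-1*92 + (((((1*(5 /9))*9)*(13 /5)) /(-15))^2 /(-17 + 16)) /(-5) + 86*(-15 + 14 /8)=-2770537 /2250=-1231.35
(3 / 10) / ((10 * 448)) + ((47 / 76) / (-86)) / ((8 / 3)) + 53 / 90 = 193122239 / 329414400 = 0.59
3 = 3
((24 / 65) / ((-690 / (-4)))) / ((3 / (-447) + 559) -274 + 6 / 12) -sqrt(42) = 4768 / 635950575 -sqrt(42) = -6.48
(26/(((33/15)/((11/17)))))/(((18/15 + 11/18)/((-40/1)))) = -468000/2771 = -168.89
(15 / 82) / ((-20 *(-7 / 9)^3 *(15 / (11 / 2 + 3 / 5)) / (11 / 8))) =489159 / 45001600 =0.01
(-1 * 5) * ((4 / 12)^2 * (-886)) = 4430 / 9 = 492.22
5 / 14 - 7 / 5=-73 / 70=-1.04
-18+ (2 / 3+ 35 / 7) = -37 / 3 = -12.33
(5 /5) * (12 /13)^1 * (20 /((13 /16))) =3840 /169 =22.72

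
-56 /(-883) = 56 /883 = 0.06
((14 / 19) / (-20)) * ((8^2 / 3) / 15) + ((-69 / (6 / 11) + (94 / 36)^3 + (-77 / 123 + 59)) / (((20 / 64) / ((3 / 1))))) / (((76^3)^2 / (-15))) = -419152470132187 / 7999455785011200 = -0.05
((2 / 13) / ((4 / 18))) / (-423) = -1 / 611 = -0.00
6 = 6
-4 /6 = -2 /3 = -0.67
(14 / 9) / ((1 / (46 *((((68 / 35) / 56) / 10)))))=391 / 1575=0.25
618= 618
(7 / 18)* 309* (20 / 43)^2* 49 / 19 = 7065800 / 105393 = 67.04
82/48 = 41/24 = 1.71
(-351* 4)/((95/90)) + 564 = -14556/19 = -766.11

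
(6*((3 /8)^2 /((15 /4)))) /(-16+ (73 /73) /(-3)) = -27 /1960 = -0.01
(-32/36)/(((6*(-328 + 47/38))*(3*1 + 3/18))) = 16/111753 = 0.00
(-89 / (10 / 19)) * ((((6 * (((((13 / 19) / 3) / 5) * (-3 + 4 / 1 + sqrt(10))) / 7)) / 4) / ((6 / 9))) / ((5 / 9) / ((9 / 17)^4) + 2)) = -204959079 * sqrt(10) / 749984200 - 204959079 / 749984200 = -1.14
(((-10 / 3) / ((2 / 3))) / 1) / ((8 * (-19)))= 5 / 152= 0.03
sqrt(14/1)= sqrt(14)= 3.74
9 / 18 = 0.50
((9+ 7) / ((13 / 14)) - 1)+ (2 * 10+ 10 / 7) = 3427 / 91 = 37.66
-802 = -802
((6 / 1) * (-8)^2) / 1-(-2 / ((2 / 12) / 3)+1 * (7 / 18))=7553 / 18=419.61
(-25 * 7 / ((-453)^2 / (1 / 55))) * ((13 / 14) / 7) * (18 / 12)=-65 / 21068124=-0.00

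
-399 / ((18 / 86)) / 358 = -5719 / 1074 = -5.32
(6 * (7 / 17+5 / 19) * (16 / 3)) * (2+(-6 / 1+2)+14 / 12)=-17440 / 969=-18.00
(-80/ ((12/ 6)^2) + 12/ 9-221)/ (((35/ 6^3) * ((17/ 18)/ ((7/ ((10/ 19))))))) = -8852328/ 425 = -20829.01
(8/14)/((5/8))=32/35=0.91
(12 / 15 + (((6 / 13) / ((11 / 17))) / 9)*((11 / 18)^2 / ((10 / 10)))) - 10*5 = -1553293 / 31590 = -49.17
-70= -70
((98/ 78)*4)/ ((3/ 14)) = 2744/ 117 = 23.45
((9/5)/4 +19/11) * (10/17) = 479/374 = 1.28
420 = 420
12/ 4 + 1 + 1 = 5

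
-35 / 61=-0.57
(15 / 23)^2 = 225 / 529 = 0.43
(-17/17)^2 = 1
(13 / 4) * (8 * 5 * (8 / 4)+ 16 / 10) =1326 / 5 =265.20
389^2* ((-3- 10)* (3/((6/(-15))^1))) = 29507595/2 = 14753797.50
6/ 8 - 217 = -865/ 4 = -216.25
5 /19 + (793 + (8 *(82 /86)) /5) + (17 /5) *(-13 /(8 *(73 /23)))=1891926997 /2385640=793.05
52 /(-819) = -4 /63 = -0.06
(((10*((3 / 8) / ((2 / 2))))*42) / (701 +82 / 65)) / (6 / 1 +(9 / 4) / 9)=234 / 6521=0.04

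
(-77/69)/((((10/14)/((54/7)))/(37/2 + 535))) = -767151/115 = -6670.88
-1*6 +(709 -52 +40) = 691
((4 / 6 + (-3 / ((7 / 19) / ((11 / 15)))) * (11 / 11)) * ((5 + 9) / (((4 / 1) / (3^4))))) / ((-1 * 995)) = 15039 / 9950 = 1.51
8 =8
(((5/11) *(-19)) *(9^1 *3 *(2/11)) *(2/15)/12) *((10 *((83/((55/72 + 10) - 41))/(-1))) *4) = -13625280/263417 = -51.73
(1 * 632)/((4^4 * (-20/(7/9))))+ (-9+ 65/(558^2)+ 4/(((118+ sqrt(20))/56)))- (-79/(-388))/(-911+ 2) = -3051435589972201/424132219336320- 28 * sqrt(5)/869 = -7.27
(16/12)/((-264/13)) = -13/198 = -0.07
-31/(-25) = 31/25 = 1.24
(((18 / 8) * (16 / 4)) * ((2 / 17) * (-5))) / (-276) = 0.02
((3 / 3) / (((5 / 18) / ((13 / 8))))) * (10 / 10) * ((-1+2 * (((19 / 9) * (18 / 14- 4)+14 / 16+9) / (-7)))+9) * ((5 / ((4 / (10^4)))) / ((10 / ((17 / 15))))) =66427075 / 1176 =56485.61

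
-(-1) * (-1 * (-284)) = 284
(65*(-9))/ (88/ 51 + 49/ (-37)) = -1103895/ 757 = -1458.25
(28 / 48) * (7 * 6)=49 / 2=24.50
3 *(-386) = -1158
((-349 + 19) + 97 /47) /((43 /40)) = -616520 /2021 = -305.06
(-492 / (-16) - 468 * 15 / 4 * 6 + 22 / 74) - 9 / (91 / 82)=-141509119 / 13468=-10507.06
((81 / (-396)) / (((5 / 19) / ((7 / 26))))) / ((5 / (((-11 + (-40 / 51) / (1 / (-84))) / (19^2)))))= -58779 / 9237800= -0.01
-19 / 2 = -9.50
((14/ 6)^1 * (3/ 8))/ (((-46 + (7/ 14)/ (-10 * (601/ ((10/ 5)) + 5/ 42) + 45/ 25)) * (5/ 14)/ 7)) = -108203123/ 290225170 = -0.37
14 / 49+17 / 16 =151 / 112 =1.35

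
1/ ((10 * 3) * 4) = 1/ 120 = 0.01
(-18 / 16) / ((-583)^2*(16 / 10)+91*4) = -45 / 21767456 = -0.00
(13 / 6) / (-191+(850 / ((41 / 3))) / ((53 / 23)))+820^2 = 1437831890951 / 2138358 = 672399.99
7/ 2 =3.50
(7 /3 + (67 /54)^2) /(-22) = -11293 /64152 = -0.18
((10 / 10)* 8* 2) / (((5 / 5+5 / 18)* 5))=288 / 115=2.50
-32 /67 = -0.48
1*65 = 65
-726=-726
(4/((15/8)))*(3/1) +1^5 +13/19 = 768/95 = 8.08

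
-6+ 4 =-2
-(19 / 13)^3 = -3.12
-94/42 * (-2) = 94/21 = 4.48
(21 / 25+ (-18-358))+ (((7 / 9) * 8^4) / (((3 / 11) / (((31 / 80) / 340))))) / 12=-12876691 / 34425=-374.05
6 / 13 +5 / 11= 131 / 143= 0.92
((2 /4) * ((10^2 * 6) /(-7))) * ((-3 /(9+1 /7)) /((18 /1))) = 25 /32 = 0.78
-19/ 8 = -2.38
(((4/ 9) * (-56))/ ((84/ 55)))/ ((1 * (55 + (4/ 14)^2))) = -21560/ 72873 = -0.30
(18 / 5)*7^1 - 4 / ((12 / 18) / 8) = -114 / 5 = -22.80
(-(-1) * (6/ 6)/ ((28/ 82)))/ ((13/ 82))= 1681/ 91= 18.47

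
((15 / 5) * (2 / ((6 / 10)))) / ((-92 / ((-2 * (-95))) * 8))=-475 / 184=-2.58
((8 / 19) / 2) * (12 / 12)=0.21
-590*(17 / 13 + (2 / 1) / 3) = -45430 / 39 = -1164.87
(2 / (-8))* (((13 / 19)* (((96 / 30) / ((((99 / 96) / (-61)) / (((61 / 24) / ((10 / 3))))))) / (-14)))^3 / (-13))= 8915909905417216 / 1321042435453125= 6.75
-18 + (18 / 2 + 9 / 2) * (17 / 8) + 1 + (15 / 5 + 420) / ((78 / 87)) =100567 / 208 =483.50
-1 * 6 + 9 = 3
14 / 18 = 7 / 9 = 0.78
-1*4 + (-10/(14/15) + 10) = -33/7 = -4.71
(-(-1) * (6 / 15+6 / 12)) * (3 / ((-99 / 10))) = -3 / 11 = -0.27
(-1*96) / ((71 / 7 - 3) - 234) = 168 / 397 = 0.42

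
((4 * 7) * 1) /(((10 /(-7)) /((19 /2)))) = -931 /5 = -186.20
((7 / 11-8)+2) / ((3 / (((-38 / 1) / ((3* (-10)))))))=-1121 / 495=-2.26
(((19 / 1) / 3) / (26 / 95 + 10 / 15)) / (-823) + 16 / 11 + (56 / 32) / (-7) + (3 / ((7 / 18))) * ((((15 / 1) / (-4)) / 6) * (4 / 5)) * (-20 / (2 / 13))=4268147183 / 8491714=502.62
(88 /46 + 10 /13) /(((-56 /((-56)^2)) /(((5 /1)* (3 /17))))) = -673680 /5083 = -132.54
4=4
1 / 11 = 0.09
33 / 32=1.03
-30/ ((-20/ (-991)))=-2973/ 2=-1486.50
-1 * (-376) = 376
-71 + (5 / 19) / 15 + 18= -3020 / 57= -52.98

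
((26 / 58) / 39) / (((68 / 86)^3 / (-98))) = -3895843 / 1709724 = -2.28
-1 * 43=-43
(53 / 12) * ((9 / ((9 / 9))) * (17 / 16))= 2703 / 64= 42.23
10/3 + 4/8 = 23/6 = 3.83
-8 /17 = -0.47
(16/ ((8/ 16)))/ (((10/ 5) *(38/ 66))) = 528/ 19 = 27.79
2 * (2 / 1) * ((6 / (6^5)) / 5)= 1 / 1620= 0.00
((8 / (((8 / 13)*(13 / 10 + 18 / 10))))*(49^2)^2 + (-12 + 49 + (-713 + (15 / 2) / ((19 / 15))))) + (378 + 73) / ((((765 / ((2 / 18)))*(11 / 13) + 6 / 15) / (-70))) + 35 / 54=145589269135789982 / 6022482003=24174297.09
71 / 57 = 1.25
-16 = -16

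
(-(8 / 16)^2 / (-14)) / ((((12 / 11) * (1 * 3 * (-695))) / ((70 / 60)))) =-11 / 1200960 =-0.00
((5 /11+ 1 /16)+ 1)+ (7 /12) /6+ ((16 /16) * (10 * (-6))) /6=-13283 /1584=-8.39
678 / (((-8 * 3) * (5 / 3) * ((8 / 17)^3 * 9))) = -555169 / 30720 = -18.07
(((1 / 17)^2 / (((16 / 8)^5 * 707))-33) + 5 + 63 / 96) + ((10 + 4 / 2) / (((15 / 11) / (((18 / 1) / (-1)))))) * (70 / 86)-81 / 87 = -40054389030 / 254790781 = -157.21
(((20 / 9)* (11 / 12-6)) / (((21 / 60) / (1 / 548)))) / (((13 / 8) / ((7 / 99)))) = -12200 / 4760613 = -0.00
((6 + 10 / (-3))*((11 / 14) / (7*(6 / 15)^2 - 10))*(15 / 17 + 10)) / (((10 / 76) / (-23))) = 480700 / 1071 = 448.83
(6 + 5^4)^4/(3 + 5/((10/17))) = 317064363842/23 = 13785407123.57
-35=-35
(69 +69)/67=2.06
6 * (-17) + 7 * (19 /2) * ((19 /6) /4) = -2369 /48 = -49.35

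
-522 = -522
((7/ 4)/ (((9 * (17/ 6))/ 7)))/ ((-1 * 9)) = -49/ 918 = -0.05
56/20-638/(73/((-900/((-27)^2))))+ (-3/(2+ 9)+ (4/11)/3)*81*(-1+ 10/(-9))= 12845627/325215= 39.50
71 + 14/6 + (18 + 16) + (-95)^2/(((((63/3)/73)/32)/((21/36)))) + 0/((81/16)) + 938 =5280008/9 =586667.56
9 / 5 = 1.80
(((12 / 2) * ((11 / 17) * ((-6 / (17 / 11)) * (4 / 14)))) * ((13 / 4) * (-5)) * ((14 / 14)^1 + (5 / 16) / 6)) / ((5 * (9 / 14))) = 158873 / 6936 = 22.91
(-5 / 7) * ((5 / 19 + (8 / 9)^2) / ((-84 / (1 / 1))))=8105 / 904932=0.01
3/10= 0.30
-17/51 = -1/3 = -0.33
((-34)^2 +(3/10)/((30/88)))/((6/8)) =115688/75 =1542.51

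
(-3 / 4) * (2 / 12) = -1 / 8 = -0.12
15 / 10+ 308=619 / 2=309.50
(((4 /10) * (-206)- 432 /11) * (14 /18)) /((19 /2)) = -93688 /9405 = -9.96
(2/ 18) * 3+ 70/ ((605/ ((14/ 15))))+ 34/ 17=1477/ 605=2.44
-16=-16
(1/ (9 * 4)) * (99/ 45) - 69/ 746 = -0.03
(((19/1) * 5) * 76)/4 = 1805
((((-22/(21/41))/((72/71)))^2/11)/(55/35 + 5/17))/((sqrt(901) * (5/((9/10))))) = 93213131 * sqrt(901)/5337057600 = 0.52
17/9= 1.89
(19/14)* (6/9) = 19/21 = 0.90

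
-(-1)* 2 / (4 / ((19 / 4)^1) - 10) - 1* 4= -367 / 87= -4.22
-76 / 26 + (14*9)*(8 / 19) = 12382 / 247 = 50.13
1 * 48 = 48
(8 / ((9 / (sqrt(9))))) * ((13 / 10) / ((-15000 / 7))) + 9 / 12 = 84193 / 112500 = 0.75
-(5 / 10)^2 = -1 / 4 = -0.25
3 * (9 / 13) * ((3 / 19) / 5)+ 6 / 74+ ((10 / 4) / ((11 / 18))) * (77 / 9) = 35.15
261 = 261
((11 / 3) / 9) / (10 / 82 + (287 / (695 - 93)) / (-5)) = 193930 / 12663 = 15.31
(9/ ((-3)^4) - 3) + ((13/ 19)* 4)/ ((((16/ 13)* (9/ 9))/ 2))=1.56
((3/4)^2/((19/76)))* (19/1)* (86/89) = 7353/178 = 41.31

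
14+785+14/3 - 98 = 2117/3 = 705.67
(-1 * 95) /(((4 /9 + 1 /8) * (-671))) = 6840 /27511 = 0.25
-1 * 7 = -7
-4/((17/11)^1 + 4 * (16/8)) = -0.42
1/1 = 1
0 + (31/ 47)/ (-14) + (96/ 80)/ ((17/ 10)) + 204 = 2289313/ 11186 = 204.66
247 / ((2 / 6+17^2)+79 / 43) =31863 / 37561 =0.85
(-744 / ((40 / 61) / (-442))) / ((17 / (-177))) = -26107146 / 5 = -5221429.20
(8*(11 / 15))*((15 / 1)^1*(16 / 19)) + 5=1503 / 19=79.11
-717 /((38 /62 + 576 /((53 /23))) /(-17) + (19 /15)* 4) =300397905 /4052669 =74.12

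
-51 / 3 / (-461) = 17 / 461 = 0.04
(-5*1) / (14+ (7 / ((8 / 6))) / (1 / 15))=-20 / 371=-0.05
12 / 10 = 6 / 5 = 1.20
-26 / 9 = -2.89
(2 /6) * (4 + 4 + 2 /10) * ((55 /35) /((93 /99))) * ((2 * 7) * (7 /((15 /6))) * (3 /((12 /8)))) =277816 /775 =358.47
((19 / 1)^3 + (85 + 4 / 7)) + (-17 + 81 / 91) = 90070 / 13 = 6928.46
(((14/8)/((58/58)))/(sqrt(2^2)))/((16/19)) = 133/128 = 1.04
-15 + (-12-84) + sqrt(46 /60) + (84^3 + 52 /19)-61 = sqrt(690) /30 + 11258160 /19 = 592535.61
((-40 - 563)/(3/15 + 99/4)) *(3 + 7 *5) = -458280/499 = -918.40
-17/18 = -0.94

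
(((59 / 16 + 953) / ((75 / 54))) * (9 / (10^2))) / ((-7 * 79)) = -1239867 / 11060000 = -0.11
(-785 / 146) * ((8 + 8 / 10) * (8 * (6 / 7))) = -165792 / 511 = -324.45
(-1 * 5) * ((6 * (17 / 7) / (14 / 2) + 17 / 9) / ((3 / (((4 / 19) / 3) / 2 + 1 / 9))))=-0.97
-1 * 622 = -622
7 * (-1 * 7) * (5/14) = -35/2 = -17.50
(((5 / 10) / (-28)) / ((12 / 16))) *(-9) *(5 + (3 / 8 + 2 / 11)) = 1467 / 1232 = 1.19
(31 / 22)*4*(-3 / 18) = -31 / 33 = -0.94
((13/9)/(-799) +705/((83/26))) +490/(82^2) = 443291284247/2006619786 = 220.91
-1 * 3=-3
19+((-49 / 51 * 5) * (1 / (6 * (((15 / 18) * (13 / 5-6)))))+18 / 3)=21920 / 867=25.28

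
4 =4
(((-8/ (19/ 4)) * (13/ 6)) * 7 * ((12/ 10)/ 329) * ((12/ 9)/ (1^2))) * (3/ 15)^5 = -1664/ 41859375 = -0.00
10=10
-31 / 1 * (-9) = 279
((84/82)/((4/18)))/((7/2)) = 54/41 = 1.32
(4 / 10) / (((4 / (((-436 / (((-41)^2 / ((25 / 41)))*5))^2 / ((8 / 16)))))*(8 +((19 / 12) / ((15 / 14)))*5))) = 17108640 / 1315778874757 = 0.00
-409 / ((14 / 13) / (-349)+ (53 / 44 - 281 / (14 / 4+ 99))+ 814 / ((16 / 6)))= -1.35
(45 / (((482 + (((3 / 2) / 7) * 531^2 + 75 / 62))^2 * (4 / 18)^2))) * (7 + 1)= 343278810 / 174663792577849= 0.00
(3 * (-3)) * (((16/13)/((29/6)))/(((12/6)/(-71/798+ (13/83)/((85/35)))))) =1984536/70748951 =0.03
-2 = -2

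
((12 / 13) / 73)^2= 0.00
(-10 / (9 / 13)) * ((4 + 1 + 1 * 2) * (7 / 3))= -6370 / 27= -235.93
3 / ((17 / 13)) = 39 / 17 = 2.29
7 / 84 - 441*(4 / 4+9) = -52919 / 12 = -4409.92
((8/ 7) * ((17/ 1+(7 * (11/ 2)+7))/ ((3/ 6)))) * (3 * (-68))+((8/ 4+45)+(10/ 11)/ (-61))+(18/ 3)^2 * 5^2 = -132436011/ 4697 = -28195.87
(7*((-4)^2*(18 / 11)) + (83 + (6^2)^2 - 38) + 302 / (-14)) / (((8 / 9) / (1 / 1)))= 1690.54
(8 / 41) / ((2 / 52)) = 208 / 41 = 5.07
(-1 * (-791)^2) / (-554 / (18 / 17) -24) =5631129 / 4925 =1143.38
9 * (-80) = -720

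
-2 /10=-1 /5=-0.20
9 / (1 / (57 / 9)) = 57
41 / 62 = 0.66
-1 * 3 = -3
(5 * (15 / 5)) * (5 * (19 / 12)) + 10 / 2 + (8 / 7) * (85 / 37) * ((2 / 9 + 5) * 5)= 1793045 / 9324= 192.30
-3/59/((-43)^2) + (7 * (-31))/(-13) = 23672708/1418183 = 16.69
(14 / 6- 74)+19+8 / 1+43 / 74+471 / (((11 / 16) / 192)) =321106807 / 2442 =131493.37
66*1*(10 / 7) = 94.29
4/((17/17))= 4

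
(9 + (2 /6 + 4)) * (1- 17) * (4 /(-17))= 2560 /51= 50.20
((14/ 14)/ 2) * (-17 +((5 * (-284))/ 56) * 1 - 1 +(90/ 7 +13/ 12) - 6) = -425/ 24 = -17.71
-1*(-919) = 919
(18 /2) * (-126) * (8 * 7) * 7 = -444528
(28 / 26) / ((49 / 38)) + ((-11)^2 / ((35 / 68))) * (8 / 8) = 107344 / 455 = 235.92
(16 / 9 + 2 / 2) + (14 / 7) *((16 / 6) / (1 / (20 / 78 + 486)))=303749 / 117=2596.15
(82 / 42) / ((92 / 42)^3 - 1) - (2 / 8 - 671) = 236377549 / 352300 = 670.96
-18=-18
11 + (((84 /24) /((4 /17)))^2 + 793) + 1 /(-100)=1640409 /1600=1025.26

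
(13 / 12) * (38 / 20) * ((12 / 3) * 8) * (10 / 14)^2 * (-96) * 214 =-33829120 / 49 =-690390.20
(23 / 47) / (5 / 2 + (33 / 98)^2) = 220892 / 1179653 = 0.19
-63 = -63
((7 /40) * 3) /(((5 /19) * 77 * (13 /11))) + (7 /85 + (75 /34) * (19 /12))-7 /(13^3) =197386 /54925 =3.59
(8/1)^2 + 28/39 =2524/39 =64.72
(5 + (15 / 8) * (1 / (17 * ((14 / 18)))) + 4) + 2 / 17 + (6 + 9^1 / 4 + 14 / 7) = 18573 / 952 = 19.51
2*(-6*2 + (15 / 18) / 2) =-139 / 6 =-23.17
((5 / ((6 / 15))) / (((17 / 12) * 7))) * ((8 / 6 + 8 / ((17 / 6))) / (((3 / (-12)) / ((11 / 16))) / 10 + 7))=583000 / 774809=0.75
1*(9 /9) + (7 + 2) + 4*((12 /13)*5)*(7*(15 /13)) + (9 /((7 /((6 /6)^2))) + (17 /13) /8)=1519555 /9464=160.56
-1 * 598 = -598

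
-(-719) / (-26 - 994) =-719 / 1020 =-0.70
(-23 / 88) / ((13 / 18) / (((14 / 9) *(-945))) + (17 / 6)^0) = -152145 / 581834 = -0.26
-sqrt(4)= -2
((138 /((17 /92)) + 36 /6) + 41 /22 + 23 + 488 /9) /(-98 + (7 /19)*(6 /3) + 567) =53203933 /30041550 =1.77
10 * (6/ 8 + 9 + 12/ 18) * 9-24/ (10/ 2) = 9327/ 10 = 932.70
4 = 4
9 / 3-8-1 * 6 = -11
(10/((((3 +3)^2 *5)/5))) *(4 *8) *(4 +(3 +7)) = 1120/9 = 124.44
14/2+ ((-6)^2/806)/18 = 2822/403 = 7.00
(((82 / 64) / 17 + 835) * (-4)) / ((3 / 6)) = -454281 / 68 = -6680.60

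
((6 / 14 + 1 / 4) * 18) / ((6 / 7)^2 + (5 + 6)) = 1.04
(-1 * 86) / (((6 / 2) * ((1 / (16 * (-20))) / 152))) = 4183040 / 3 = 1394346.67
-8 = -8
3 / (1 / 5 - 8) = -5 / 13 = -0.38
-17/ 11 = -1.55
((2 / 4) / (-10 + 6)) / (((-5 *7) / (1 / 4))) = 1 / 1120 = 0.00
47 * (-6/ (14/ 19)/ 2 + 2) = -97.36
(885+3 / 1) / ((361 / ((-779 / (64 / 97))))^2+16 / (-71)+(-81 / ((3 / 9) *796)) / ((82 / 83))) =-1587543228464064 / 788164003927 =-2014.23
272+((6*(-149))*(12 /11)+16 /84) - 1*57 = -175579 /231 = -760.08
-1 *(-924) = 924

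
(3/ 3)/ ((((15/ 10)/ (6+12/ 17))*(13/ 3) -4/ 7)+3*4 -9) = 0.29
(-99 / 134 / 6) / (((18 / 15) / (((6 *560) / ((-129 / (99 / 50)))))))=5.29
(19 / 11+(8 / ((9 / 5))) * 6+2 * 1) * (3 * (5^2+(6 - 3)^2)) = 34102 / 11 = 3100.18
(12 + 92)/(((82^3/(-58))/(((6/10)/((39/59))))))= -3422/344605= -0.01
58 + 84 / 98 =412 / 7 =58.86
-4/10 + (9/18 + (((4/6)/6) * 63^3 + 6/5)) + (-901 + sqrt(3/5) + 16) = sqrt(15)/5 + 268993/10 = 26900.07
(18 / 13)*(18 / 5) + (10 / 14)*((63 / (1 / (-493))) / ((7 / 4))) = -5765832 / 455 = -12672.16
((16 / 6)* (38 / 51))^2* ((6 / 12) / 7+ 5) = 3280768 / 163863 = 20.02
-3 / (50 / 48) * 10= -144 / 5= -28.80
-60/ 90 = -2/ 3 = -0.67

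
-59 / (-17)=59 / 17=3.47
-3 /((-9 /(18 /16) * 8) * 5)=3 /320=0.01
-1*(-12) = 12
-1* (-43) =43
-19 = -19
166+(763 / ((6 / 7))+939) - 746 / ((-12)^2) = 143279 / 72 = 1989.99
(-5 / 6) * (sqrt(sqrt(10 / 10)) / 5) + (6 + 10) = 95 / 6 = 15.83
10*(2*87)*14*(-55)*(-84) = 112543200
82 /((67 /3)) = 246 /67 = 3.67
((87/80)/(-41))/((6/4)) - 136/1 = -223069/1640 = -136.02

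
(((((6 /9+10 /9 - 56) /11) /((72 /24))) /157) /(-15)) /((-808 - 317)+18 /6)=-244 /392383035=-0.00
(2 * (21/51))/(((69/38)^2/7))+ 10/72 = 203671/107916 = 1.89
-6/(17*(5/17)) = -6/5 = -1.20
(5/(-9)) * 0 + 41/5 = 8.20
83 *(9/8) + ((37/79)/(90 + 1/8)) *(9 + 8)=42588629/455672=93.46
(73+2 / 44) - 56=375 / 22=17.05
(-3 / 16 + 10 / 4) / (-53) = -37 / 848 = -0.04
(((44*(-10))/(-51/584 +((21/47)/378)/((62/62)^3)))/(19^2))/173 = 0.08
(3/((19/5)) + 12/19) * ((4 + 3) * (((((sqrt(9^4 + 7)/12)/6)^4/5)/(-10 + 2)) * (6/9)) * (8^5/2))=-301970368/69255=-4360.27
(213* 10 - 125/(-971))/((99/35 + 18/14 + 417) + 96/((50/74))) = 361962125/95700789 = 3.78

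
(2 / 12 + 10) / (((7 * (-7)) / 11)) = -671 / 294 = -2.28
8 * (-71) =-568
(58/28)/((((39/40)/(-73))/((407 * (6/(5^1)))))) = -6892952/91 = -75746.73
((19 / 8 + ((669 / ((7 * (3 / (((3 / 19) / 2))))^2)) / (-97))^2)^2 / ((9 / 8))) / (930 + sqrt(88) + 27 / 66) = 939367040264645830924454477440397 / 174297197061109228675385132342949552-1514441952647091329352044445529 * sqrt(22) / 130722897795831921506538849257212164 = 0.01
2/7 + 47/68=465/476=0.98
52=52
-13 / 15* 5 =-13 / 3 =-4.33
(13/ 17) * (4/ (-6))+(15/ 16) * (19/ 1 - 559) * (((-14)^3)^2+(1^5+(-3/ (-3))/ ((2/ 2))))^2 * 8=-11710133822020858226/ 51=-229610467098448200.51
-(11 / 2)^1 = -11 / 2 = -5.50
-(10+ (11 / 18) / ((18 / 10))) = -1675 / 162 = -10.34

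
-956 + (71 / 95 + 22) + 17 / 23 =-2037542 / 2185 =-932.51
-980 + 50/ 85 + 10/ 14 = -116465/ 119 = -978.70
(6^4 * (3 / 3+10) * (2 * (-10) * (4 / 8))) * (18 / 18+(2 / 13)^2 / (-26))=-312919200 / 2197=-142430.22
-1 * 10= -10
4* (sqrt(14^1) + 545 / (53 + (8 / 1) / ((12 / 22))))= 4* sqrt(14) + 6540 / 203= 47.18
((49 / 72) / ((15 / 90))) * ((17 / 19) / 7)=119 / 228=0.52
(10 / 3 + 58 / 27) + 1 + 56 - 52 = 283 / 27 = 10.48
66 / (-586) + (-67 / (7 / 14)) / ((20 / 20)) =-39295 / 293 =-134.11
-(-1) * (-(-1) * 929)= 929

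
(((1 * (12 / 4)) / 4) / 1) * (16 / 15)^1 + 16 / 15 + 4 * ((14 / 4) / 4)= 5.37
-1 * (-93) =93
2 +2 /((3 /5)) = 16 /3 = 5.33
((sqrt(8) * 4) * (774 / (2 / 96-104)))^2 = 176674701312 / 24910081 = 7092.50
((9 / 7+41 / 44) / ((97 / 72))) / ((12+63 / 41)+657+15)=56006 / 23325687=0.00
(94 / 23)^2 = 8836 / 529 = 16.70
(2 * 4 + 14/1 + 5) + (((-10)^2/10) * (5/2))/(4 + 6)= 59/2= 29.50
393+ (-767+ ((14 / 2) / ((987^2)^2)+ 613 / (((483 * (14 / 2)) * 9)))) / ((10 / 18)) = -1710767678969242 / 1732311153405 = -987.56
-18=-18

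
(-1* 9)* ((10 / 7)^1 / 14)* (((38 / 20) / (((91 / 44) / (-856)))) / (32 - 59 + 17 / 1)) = -1610136 / 22295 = -72.22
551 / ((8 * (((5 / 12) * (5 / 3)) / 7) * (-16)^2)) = 34713 / 12800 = 2.71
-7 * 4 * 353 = -9884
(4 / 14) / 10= 1 / 35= 0.03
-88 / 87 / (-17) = 88 / 1479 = 0.06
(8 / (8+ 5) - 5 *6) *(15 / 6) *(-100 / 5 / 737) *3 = 57300 / 9581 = 5.98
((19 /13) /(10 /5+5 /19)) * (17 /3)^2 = 104329 /5031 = 20.74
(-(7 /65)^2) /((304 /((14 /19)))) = -343 /12201800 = -0.00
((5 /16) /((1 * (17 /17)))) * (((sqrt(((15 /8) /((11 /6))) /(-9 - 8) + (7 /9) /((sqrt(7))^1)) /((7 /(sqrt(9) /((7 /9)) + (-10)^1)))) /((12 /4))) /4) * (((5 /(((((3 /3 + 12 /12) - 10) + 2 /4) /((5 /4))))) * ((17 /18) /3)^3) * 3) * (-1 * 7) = -310675 * sqrt(-75735 + 139876 * sqrt(7)) /27935373312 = -0.01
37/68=0.54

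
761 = 761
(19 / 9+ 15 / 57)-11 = -1475 / 171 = -8.63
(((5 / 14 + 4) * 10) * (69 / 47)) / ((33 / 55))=35075 / 329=106.61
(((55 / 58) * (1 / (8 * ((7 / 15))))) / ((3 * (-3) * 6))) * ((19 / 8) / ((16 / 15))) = -26125 / 2494464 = -0.01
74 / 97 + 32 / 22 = 2366 / 1067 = 2.22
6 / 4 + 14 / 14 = 5 / 2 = 2.50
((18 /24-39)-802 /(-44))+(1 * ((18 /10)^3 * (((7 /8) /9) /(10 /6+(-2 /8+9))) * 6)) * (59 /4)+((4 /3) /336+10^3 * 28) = 1212091583861 /43312500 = 27984.80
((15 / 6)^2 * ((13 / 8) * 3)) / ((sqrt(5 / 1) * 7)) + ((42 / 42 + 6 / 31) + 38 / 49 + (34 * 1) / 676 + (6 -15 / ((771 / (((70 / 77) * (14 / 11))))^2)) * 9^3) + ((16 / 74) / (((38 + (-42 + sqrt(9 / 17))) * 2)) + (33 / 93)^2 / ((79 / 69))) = -12 * sqrt(17) / 9731 + 195 * sqrt(5) / 224 + 51777687412272545000295297 / 11831987961578096273962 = 4378.02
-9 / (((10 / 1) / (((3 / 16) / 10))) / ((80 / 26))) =-27 / 520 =-0.05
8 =8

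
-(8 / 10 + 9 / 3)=-3.80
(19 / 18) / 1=19 / 18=1.06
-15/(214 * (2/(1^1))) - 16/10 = -3499/2140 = -1.64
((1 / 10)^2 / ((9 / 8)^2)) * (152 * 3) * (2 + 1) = 2432 / 225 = 10.81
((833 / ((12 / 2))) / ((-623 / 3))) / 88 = -119 / 15664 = -0.01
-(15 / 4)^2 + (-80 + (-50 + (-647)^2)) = 418464.94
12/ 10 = 6/ 5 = 1.20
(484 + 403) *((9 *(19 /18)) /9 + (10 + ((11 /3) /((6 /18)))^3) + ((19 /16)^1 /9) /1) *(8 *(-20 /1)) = -190483250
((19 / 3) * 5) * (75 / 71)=2375 / 71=33.45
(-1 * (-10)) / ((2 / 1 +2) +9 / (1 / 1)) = 10 / 13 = 0.77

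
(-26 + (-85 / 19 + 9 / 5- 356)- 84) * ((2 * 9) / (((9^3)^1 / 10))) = -115.72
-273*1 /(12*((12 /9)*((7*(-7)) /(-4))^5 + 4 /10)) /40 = -2184 /1412377781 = -0.00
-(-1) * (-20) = -20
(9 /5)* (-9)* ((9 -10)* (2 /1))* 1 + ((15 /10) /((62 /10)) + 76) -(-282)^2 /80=-548953 /620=-885.41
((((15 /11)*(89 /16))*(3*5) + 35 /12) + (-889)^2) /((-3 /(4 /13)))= -32103931 /396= -81070.53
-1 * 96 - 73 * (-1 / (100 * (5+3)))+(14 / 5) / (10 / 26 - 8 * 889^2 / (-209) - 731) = -3077068150737 / 32083320800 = -95.91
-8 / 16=-1 / 2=-0.50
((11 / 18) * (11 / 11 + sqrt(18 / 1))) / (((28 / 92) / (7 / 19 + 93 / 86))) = 599357 / 205884 + 599357 * sqrt(2) / 68628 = 15.26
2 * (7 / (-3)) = -14 / 3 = -4.67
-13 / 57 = -0.23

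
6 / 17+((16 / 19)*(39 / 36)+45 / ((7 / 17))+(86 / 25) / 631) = 11829735263 / 107001825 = 110.56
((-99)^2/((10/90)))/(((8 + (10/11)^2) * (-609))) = -1185921/72268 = -16.41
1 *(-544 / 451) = -544 / 451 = -1.21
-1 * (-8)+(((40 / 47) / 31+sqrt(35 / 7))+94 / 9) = sqrt(5)+242222 / 13113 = 20.71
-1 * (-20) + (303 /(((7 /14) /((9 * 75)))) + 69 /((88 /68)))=9000713 /22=409123.32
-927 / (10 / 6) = -2781 / 5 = -556.20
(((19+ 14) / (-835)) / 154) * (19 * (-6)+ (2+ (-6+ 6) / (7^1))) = 24 / 835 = 0.03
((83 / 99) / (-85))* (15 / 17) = -83 / 9537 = -0.01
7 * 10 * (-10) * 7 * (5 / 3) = -24500 / 3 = -8166.67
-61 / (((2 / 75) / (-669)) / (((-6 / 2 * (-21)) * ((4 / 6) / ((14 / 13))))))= 119366325 / 2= 59683162.50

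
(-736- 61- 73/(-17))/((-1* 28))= 3369/119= 28.31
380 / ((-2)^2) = 95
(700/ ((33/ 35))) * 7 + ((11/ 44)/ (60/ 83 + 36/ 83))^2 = 5197.02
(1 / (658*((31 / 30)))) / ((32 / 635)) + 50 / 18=8244925 / 2937312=2.81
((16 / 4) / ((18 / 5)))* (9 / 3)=10 / 3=3.33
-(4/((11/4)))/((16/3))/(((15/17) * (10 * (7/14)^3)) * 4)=-17/275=-0.06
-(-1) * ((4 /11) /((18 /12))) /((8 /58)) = 1.76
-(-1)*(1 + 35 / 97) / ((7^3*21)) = 44 / 232897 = 0.00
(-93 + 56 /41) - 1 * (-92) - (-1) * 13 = 548 /41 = 13.37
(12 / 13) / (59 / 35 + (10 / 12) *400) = 0.00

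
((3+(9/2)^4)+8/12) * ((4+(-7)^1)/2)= -19859/32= -620.59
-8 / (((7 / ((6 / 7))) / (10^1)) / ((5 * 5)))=-12000 / 49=-244.90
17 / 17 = 1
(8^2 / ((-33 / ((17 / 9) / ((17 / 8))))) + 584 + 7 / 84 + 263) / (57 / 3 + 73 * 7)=1004287 / 629640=1.60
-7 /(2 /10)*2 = -70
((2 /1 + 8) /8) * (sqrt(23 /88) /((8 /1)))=5 * sqrt(506) /1408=0.08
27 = 27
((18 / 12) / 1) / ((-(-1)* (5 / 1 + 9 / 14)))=21 / 79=0.27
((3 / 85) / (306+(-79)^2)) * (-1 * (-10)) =6 / 111299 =0.00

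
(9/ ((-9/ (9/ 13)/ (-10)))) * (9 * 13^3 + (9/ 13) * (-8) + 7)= 23136120/ 169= 136900.12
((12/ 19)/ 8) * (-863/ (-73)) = 2589/ 2774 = 0.93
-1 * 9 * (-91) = 819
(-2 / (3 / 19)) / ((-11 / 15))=190 / 11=17.27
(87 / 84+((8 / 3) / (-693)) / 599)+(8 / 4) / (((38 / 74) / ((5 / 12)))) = 251613535 / 94644396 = 2.66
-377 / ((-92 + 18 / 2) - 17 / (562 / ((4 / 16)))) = 847496 / 186601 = 4.54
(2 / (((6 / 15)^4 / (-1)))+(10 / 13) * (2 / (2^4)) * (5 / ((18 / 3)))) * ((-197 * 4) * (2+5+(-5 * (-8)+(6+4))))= 45571025 / 13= 3505463.46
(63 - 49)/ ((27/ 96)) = 49.78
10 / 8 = 5 / 4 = 1.25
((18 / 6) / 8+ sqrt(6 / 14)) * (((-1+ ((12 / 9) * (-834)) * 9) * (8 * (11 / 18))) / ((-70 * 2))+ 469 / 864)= 10585919 / 80640+ 10585919 * sqrt(21) / 211680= 360.44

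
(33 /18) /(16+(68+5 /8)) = 44 /2031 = 0.02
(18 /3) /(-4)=-3 /2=-1.50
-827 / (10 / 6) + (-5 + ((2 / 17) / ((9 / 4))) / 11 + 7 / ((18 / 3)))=-8415481 / 16830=-500.03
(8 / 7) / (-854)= -4 / 2989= -0.00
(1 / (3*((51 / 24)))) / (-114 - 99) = -8 / 10863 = -0.00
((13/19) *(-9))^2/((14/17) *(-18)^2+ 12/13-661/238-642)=-42353766/421118413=-0.10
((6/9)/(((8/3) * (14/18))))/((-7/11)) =-99/196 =-0.51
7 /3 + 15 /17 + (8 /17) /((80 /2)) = 3.23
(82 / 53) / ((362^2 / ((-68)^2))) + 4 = 7040124 / 1736333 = 4.05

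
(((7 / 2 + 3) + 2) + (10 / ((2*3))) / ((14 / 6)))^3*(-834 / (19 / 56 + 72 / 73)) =-130694719698 / 265531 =-492201.36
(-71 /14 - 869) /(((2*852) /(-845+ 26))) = 420.11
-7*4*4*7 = -784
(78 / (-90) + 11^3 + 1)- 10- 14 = 19607 / 15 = 1307.13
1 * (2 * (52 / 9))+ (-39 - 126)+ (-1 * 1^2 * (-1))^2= -1372 / 9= -152.44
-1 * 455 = -455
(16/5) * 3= 48/5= 9.60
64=64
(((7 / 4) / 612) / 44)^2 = 49 / 11601874944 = 0.00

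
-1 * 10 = -10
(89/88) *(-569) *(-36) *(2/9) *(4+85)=4507049/11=409731.73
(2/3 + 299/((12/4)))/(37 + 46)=301/249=1.21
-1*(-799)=799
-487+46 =-441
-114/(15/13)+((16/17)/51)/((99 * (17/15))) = -240274778/2431935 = -98.80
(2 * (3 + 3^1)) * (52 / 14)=312 / 7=44.57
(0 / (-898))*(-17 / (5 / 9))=0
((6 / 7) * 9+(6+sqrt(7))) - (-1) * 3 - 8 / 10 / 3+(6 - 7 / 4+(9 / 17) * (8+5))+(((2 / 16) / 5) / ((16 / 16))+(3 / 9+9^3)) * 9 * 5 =sqrt(7)+469079507 / 14280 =32851.35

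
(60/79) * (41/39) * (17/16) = 3485/4108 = 0.85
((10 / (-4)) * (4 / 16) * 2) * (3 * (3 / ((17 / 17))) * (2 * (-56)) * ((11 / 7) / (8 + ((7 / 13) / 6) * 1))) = 154440 / 631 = 244.75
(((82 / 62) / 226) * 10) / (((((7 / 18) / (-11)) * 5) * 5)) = -8118 / 122605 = -0.07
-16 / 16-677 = -678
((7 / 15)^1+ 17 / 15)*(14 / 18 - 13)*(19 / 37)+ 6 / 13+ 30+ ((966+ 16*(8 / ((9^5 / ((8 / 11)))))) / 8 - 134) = 8960059409 / 1249713036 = 7.17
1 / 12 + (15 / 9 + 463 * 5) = 9267 / 4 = 2316.75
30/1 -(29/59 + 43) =-796/59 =-13.49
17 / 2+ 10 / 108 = 8.59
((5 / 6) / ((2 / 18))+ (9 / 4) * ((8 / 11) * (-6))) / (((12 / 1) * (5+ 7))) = -17 / 1056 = -0.02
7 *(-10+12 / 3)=-42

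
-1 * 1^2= -1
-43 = -43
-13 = -13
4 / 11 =0.36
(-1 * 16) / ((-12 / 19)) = 76 / 3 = 25.33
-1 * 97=-97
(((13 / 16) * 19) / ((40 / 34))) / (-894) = -0.01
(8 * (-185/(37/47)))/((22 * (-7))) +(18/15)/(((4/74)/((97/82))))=1214459/31570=38.47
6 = 6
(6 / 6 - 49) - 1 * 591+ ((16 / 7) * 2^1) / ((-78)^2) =-6803425 / 10647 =-639.00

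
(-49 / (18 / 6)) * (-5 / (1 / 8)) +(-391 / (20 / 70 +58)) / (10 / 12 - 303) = 2030629 / 3108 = 653.36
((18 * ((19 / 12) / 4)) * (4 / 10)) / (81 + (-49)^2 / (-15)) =-0.04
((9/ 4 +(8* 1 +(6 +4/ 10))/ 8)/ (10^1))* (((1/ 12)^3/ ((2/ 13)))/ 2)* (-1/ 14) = -39/ 716800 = -0.00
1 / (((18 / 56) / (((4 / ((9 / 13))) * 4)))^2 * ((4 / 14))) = 18094.26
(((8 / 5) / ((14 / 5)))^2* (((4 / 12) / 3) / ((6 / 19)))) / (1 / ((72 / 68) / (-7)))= -304 / 17493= -0.02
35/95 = 7/19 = 0.37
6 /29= 0.21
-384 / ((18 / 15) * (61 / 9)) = -2880 / 61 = -47.21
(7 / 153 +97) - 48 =7504 / 153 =49.05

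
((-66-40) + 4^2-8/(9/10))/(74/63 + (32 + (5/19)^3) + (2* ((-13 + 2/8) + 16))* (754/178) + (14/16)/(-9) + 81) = -30424877840/43574708913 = -0.70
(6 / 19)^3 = 216 / 6859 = 0.03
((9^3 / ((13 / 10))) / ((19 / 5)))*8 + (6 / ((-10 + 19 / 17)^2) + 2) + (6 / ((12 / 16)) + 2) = 6716782062 / 5631847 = 1192.64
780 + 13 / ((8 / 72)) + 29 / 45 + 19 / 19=40439 / 45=898.64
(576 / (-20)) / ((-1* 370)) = 72 / 925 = 0.08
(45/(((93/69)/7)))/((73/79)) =572355/2263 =252.92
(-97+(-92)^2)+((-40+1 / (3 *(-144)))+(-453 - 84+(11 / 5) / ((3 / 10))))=3368447 / 432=7797.33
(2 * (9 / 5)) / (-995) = -18 / 4975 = -0.00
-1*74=-74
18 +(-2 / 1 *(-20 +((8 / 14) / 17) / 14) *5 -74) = 119932 / 833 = 143.98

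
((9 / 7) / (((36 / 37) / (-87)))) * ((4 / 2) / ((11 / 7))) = -3219 / 22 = -146.32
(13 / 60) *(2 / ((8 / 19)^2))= 4693 / 1920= 2.44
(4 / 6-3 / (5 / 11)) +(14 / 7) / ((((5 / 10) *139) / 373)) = 10009 / 2085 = 4.80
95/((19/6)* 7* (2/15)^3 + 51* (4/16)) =3847500/518503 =7.42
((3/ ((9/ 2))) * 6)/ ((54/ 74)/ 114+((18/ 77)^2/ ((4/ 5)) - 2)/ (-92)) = 1533856016/ 10506065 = 146.00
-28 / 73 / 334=-14 / 12191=-0.00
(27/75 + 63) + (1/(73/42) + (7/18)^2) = 37894393/591300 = 64.09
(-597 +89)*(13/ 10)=-3302/ 5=-660.40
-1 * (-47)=47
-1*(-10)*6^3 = 2160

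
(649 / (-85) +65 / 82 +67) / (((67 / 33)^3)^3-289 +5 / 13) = 252982550278713931533 / 1251456931999675385350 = 0.20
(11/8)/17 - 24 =-3253/136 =-23.92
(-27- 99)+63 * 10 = 504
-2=-2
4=4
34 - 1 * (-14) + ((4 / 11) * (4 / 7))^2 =284848 / 5929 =48.04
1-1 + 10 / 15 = 2 / 3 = 0.67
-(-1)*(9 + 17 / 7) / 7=80 / 49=1.63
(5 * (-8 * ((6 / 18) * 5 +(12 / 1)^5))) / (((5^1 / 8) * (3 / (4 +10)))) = -668864896 / 9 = -74318321.78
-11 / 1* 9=-99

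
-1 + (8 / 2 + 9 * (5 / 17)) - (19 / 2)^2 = -5753 / 68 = -84.60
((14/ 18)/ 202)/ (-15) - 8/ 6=-36367/ 27270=-1.33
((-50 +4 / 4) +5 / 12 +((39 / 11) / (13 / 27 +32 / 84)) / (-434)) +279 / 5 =24035849 / 3334980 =7.21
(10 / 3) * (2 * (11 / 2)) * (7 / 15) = 154 / 9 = 17.11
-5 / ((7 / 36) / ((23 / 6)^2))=-2645 / 7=-377.86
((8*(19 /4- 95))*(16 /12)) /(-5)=2888 /15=192.53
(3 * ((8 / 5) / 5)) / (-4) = -6 / 25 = -0.24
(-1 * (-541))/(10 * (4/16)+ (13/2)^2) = 2164/179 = 12.09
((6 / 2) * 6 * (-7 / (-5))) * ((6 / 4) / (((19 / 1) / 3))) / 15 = 189 / 475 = 0.40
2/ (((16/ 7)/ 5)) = 35/ 8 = 4.38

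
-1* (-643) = 643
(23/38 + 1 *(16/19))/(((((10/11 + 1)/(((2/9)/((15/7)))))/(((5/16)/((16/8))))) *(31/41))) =24805/1526688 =0.02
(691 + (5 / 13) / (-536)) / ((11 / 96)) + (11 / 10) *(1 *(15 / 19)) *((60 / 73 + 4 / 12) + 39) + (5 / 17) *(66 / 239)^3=18706416223607279177 / 3084110468405681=6065.42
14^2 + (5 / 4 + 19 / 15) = 11911 / 60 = 198.52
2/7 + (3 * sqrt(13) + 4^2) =3 * sqrt(13) + 114/7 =27.10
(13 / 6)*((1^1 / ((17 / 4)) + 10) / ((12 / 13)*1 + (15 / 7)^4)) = 11767301 / 11677929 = 1.01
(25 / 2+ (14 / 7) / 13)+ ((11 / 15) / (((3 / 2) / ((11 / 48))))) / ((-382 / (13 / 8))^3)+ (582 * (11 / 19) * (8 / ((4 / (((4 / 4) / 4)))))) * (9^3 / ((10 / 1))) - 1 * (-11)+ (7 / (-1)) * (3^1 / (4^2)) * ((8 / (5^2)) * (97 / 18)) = 468345224840806860841 / 38067185007820800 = 12303.12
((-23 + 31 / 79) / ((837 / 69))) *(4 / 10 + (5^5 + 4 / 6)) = -1926188498 / 330615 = -5826.08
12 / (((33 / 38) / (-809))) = -122968 / 11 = -11178.91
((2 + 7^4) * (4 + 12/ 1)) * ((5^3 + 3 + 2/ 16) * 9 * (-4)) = -177341400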